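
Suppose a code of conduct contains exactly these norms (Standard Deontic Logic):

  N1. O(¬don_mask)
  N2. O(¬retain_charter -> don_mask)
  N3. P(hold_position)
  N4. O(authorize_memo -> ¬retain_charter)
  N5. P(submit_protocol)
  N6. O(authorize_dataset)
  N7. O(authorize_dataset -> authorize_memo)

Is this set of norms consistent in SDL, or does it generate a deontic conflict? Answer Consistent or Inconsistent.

From premise 6 we have O(authorize_dataset).
Applying K to premise 7 (O(authorize_dataset -> authorize_memo)) and O(authorize_dataset) yields O(authorize_memo).
With premise 4, O(authorize_memo -> ¬retain_charter), the K-axiom yields O(¬retain_charter).
Premise 2 is O(¬retain_charter -> don_mask); since O(¬retain_charter), deontic closure gives O(don_mask).
Yet premise 1 states O(¬don_mask).
We now have both O(don_mask) and O(¬don_mask) — don_mask is simultaneously obligatory and forbidden, violating the D-axiom.

Inconsistent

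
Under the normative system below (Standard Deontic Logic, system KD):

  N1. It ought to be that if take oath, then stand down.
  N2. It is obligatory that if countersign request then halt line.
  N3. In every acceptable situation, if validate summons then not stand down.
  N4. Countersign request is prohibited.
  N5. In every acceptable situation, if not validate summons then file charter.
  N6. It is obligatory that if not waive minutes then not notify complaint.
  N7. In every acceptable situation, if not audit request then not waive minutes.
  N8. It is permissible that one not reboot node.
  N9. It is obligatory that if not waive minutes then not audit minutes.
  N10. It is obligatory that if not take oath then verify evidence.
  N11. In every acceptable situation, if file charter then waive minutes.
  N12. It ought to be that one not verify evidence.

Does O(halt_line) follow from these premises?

No

Premise 2 is O(countersign_request → halt_line), but O(countersign_request) is not derivable from the premises, so it does not yield O(halt_line).
No other premise forces O(halt_line). An ideal world satisfying every premise can still have halt_line false, so O(halt_line) is not derivable.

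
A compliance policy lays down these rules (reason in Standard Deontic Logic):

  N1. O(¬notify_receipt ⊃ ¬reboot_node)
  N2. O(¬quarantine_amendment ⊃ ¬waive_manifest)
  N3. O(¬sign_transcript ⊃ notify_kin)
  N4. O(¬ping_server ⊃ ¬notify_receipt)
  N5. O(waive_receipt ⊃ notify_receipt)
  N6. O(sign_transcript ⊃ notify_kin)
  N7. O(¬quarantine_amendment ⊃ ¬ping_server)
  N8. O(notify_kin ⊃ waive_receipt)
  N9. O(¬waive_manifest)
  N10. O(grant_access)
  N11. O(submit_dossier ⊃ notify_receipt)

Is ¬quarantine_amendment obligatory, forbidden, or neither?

Forbidden

Premises 3 and 6 cover both cases: O(¬sign_transcript ⊃ notify_kin) and O(sign_transcript ⊃ notify_kin). Since ¬sign_transcript ∨ sign_transcript is a tautology, O(notify_kin) follows.
From O(notify_kin) and premise 8, O(notify_kin ⊃ waive_receipt), we obtain O(waive_receipt).
From O(waive_receipt) and premise 5, O(waive_receipt ⊃ notify_receipt), we obtain O(notify_receipt).
Premise 4, O(¬ping_server ⊃ ¬notify_receipt), contraposes to O(notify_receipt ⊃ ping_server); with O(notify_receipt) we get O(ping_server).
The contrapositive of premise 7 (O(¬quarantine_amendment ⊃ ¬ping_server)) is O(ping_server ⊃ quarantine_amendment), and O(ping_server) is already established, so O(quarantine_amendment).
Premises 1, 2, 9, 10, 11 do not contribute to this derivation.
Thus O(quarantine_amendment), which is F(¬quarantine_amendment): ¬quarantine_amendment is forbidden.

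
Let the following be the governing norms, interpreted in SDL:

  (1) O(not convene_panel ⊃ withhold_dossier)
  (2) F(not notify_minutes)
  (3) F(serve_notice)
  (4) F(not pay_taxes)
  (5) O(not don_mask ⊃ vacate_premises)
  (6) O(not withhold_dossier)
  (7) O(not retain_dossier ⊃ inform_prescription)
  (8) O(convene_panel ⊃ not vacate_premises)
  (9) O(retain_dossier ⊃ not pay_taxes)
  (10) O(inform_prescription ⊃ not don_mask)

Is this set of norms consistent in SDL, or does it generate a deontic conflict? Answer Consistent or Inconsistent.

Premise 6 gives O(not withhold_dossier).
The contrapositive of premise 1 (O(not convene_panel ⊃ withhold_dossier)) is O(not withhold_dossier ⊃ convene_panel), and O(not withhold_dossier) is already established, so O(convene_panel).
From O(convene_panel) and premise 8, O(convene_panel ⊃ not vacate_premises), we obtain O(not vacate_premises).
Premise 5 is O(not don_mask ⊃ vacate_premises); contrapositively O(not vacate_premises ⊃ don_mask). Since O(not vacate_premises) holds, K gives O(don_mask).
The contrapositive of premise 10 (O(inform_prescription ⊃ not don_mask)) is O(don_mask ⊃ not inform_prescription), and O(don_mask) is already established, so O(not inform_prescription).
Premise 7 is O(not retain_dossier ⊃ inform_prescription); contrapositively O(not inform_prescription ⊃ retain_dossier). Since O(not inform_prescription) holds, K gives O(retain_dossier).
Premise 9 is O(retain_dossier ⊃ not pay_taxes); since O(retain_dossier), deontic closure gives O(not pay_taxes).
However, F(not pay_taxes) at premise 4 amounts to O(pay_taxes).
We now have both O(not pay_taxes) and O(pay_taxes) — pay_taxes is simultaneously obligatory and forbidden, violating the D-axiom.

Inconsistent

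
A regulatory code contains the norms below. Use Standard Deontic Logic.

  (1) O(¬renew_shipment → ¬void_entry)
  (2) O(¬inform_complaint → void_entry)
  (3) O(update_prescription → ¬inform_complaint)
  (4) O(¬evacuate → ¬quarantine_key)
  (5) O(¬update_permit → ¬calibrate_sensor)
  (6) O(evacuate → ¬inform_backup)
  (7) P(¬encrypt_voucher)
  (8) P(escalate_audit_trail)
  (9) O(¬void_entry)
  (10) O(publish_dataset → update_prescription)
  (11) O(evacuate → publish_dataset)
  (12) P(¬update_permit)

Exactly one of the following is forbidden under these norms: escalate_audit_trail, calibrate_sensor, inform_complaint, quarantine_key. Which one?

quarantine_key

Premise 9 gives O(¬void_entry).
Premise 2, O(¬inform_complaint → void_entry), contraposes to O(¬void_entry → inform_complaint); with O(¬void_entry) we get O(inform_complaint).
Premise 3 is O(update_prescription → ¬inform_complaint); contrapositively O(inform_complaint → ¬update_prescription). Since O(inform_complaint) holds, K gives O(¬update_prescription).
Premise 10, O(publish_dataset → update_prescription), contraposes to O(¬update_prescription → ¬publish_dataset); with O(¬update_prescription) we get O(¬publish_dataset).
Premise 11, O(evacuate → publish_dataset), contraposes to O(¬publish_dataset → ¬evacuate); with O(¬publish_dataset) we get O(¬evacuate).
Premise 4 is O(¬evacuate → ¬quarantine_key); since O(¬evacuate), deontic closure gives O(¬quarantine_key).
So O(¬quarantine_key) holds, i.e. quarantine_key is forbidden. None of the other listed options is forbidden under the premises.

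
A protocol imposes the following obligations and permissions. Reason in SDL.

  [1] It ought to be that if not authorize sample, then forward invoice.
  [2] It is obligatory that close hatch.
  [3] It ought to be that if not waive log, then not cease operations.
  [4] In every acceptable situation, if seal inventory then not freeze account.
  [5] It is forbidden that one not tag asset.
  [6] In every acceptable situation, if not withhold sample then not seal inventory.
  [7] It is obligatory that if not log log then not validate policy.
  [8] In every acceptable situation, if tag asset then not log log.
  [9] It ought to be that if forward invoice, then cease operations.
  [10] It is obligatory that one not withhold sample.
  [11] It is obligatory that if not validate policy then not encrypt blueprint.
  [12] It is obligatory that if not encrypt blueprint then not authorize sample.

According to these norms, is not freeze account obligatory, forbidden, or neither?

Premise 4 is O(seal_inventory → ¬freeze_account), but O(seal_inventory) is not derivable from the premises, so it does not yield O(¬freeze_account).
No premise or chain of K-axiom applications forces O(¬freeze_account), and none forces O(freeze_account). So ¬freeze_account is neither obligatory nor forbidden under these norms.

Neither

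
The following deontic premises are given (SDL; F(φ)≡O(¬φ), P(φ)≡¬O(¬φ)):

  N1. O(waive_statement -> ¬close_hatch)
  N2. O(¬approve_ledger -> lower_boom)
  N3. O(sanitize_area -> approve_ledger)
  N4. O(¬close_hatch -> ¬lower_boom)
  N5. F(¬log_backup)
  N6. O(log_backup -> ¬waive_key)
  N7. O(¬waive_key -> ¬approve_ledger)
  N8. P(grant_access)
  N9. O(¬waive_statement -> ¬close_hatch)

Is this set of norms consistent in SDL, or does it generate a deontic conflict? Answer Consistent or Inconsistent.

Inconsistent

Premises 1 and 9 cover both cases: O(waive_statement -> ¬close_hatch) and O(¬waive_statement -> ¬close_hatch). Since waive_statement ∨ ¬waive_statement is a tautology, O(¬close_hatch) follows.
From O(¬close_hatch) and premise 4, O(¬close_hatch -> ¬lower_boom), we obtain O(¬lower_boom).
The contrapositive of premise 2 (O(¬approve_ledger -> lower_boom)) is O(¬lower_boom -> approve_ledger), and O(¬lower_boom) is already established, so O(approve_ledger).
Premise 7, O(¬waive_key -> ¬approve_ledger), contraposes to O(approve_ledger -> waive_key); with O(approve_ledger) we get O(waive_key).
The contrapositive of premise 6 (O(log_backup -> ¬waive_key)) is O(waive_key -> ¬log_backup), and O(waive_key) is already established, so O(¬log_backup).
But premise 5, F(¬log_backup), means O(log_backup).
We now have both O(¬log_backup) and O(log_backup) — log_backup is simultaneously obligatory and forbidden, violating the D-axiom.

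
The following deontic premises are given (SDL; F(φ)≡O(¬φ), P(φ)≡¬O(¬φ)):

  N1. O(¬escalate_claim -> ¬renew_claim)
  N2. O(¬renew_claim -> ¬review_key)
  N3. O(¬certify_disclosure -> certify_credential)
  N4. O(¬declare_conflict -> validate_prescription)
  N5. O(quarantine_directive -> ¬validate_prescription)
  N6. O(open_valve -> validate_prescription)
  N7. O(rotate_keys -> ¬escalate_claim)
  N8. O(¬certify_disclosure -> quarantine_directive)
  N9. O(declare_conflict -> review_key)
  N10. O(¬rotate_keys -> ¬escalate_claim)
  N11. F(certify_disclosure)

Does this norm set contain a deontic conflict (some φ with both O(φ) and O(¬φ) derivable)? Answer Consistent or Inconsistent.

Inconsistent

Premises 7 and 10 are O(rotate_keys -> ¬escalate_claim) and O(¬rotate_keys -> ¬escalate_claim); every ideal world satisfies rotate_keys or ¬rotate_keys, so in either case ¬escalate_claim holds — hence O(¬escalate_claim).
From O(¬escalate_claim) and premise 1, O(¬escalate_claim -> ¬renew_claim), we obtain O(¬renew_claim).
With premise 2, O(¬renew_claim -> ¬review_key), the K-axiom yields O(¬review_key).
The contrapositive of premise 9 (O(declare_conflict -> review_key)) is O(¬review_key -> ¬declare_conflict), and O(¬review_key) is already established, so O(¬declare_conflict).
From O(¬declare_conflict) and premise 4, O(¬declare_conflict -> validate_prescription), we obtain O(validate_prescription).
The contrapositive of premise 5 (O(quarantine_directive -> ¬validate_prescription)) is O(validate_prescription -> ¬quarantine_directive), and O(validate_prescription) is already established, so O(¬quarantine_directive).
Premise 8, O(¬certify_disclosure -> quarantine_directive), contraposes to O(¬quarantine_directive -> certify_disclosure); with O(¬quarantine_directive) we get O(certify_disclosure).
Yet premise 11 is F(certify_disclosure), i.e. O(¬certify_disclosure).
We now have both O(certify_disclosure) and O(¬certify_disclosure) — certify_disclosure is simultaneously obligatory and forbidden, violating the D-axiom.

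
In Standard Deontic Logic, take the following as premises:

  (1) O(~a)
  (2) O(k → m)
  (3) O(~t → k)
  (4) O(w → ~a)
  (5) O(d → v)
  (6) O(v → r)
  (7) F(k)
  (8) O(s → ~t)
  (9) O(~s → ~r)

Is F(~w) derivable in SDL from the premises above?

Premise 4 is O(w → ~a); even if O(~a) held, inferring O(w) would be affirming the consequent — invalid.
No other premise forces O(w). An ideal world satisfying every premise can still have ~w true, so F(~w) is not derivable.

No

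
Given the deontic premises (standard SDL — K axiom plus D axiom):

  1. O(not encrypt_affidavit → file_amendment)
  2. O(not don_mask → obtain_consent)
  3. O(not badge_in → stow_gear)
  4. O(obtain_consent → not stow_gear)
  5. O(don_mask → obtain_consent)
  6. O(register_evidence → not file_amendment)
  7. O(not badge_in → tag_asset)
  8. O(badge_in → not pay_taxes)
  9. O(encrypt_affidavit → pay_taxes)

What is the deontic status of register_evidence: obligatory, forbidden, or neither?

Forbidden

By case analysis on not don_mask: premise 2 gives O(not don_mask → obtain_consent) and premise 5 gives O(don_mask → obtain_consent), so O(obtain_consent) either way.
Applying K to premise 4 (O(obtain_consent → not stow_gear)) and O(obtain_consent) yields O(not stow_gear).
Premise 3, O(not badge_in → stow_gear), contraposes to O(not stow_gear → badge_in); with O(not stow_gear) we get O(badge_in).
From O(badge_in) and premise 8, O(badge_in → not pay_taxes), we obtain O(not pay_taxes).
The contrapositive of premise 9 (O(encrypt_affidavit → pay_taxes)) is O(not pay_taxes → not encrypt_affidavit), and O(not pay_taxes) is already established, so O(not encrypt_affidavit).
From O(not encrypt_affidavit) and premise 1, O(not encrypt_affidavit → file_amendment), we obtain O(file_amendment).
Premise 6, O(register_evidence → not file_amendment), contraposes to O(file_amendment → not register_evidence); with O(file_amendment) we get O(not register_evidence).
Premise 7 does not contribute to this derivation.
Thus O(not register_evidence), which is F(register_evidence): register_evidence is forbidden.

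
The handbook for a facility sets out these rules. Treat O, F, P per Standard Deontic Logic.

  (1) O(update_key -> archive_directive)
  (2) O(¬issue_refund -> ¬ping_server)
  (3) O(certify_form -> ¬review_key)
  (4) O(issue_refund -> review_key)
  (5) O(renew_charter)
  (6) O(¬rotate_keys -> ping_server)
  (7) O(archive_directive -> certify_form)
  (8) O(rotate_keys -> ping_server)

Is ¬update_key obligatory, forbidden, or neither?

Obligatory

Premises 8 and 6 cover both cases: O(rotate_keys -> ping_server) and O(¬rotate_keys -> ping_server). Since rotate_keys ∨ ¬rotate_keys is a tautology, O(ping_server) follows.
The contrapositive of premise 2 (O(¬issue_refund -> ¬ping_server)) is O(ping_server -> issue_refund), and O(ping_server) is already established, so O(issue_refund).
Premise 4 is O(issue_refund -> review_key); since O(issue_refund), deontic closure gives O(review_key).
Premise 3 is O(certify_form -> ¬review_key); contrapositively O(review_key -> ¬certify_form). Since O(review_key) holds, K gives O(¬certify_form).
Premise 7 is O(archive_directive -> certify_form); contrapositively O(¬certify_form -> ¬archive_directive). Since O(¬certify_form) holds, K gives O(¬archive_directive).
Premise 1, O(update_key -> archive_directive), contraposes to O(¬archive_directive -> ¬update_key); with O(¬archive_directive) we get O(¬update_key).
Premise 5 does not contribute to this derivation.
Hence ¬update_key is obligatory.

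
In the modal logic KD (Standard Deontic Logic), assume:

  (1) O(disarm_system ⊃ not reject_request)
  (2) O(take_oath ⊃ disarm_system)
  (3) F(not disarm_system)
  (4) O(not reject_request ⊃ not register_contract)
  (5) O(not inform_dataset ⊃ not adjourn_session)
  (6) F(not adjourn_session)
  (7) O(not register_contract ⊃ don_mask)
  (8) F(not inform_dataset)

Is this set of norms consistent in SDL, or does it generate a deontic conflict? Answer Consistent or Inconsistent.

Premise 5 is O(not inform_dataset ⊃ not adjourn_session), but O(not inform_dataset) is not derivable from the premises, so it does not yield O(not adjourn_session).
So O(not adjourn_session) is not derivable, and the apparent clash with O(adjourn_session) does not arise.
A world satisfying every obligation exists (e.g. adjourn_session=true, disarm_system=true, don_mask=true, inform_dataset=true, register_contract=false, reject_request=false, take_oath=false); no atom is both obligatory and forbidden, so the set is consistent.

Consistent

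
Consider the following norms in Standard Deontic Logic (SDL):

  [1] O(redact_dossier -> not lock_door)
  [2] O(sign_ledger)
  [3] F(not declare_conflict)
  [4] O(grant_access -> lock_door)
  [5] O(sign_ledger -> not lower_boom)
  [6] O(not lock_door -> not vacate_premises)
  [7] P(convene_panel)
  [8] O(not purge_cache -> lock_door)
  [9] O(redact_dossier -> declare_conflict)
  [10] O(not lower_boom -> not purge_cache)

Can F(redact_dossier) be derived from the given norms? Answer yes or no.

Yes

Premise 2 gives O(sign_ledger).
Applying K to premise 5 (O(sign_ledger -> not lower_boom)) and O(sign_ledger) yields O(not lower_boom).
Premise 10 is O(not lower_boom -> not purge_cache); since O(not lower_boom), deontic closure gives O(not purge_cache).
Applying K to premise 8 (O(not purge_cache -> lock_door)) and O(not purge_cache) yields O(lock_door).
Premise 1, O(redact_dossier -> not lock_door), contraposes to O(lock_door -> not redact_dossier); with O(lock_door) we get O(not redact_dossier).
Premises 3, 4, 6, 7, 9 do not contribute to this derivation.
So O(not redact_dossier) holds, i.e. F(redact_dossier). The claim follows.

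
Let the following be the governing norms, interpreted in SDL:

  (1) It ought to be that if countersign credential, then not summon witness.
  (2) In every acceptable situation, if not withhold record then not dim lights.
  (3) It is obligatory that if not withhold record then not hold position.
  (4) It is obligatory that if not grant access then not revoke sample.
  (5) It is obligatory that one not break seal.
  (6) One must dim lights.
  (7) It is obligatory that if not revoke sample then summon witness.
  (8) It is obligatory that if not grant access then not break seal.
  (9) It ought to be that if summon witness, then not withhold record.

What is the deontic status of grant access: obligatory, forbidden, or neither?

Obligatory

From premise 6 we have O(dim_lights).
Premise 2, O(¬withhold_record → ¬dim_lights), contraposes to O(dim_lights → withhold_record); with O(dim_lights) we get O(withhold_record).
Premise 9, O(summon_witness → ¬withhold_record), contraposes to O(withhold_record → ¬summon_witness); with O(withhold_record) we get O(¬summon_witness).
The contrapositive of premise 7 (O(¬revoke_sample → summon_witness)) is O(¬summon_witness → revoke_sample), and O(¬summon_witness) is already established, so O(revoke_sample).
The contrapositive of premise 4 (O(¬grant_access → ¬revoke_sample)) is O(revoke_sample → grant_access), and O(revoke_sample) is already established, so O(grant_access).
Premises 1, 3, 5, 8 do not contribute to this derivation.
Hence grant_access is obligatory.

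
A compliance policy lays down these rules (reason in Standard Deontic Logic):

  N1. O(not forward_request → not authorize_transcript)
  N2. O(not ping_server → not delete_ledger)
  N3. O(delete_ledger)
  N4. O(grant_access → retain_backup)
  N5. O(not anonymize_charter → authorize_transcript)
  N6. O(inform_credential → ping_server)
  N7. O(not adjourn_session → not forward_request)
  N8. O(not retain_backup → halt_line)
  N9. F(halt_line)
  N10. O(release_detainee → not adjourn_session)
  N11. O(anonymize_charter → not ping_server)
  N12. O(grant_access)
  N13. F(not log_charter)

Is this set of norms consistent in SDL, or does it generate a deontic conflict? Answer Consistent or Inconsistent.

Consistent

Premise 8 is O(not retain_backup → halt_line), but O(not retain_backup) is not derivable from the premises, so it does not yield O(halt_line).
So O(halt_line) is not derivable, and the apparent clash with O(not halt_line) does not arise.
A world satisfying every obligation exists (e.g. adjourn_session=true, anonymize_charter=false, authorize_transcript=true, delete_ledger=true, forward_request=true, grant_access=true, halt_line=false, inform_credential=false, log_charter=true, ping_server=true, release_detainee=false, retain_backup=true); no atom is both obligatory and forbidden, so the set is consistent.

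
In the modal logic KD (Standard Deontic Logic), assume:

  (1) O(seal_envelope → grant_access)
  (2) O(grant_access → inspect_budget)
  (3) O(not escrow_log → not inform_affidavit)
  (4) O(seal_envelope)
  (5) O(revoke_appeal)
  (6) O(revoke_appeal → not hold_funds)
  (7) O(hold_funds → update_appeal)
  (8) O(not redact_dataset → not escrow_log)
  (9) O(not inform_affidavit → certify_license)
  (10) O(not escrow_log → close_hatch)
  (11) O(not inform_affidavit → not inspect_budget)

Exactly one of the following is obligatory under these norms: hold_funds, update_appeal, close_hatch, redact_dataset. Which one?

redact_dataset

Premise 4 states O(seal_envelope) outright.
With premise 1, O(seal_envelope → grant_access), the K-axiom yields O(grant_access).
From O(grant_access) and premise 2, O(grant_access → inspect_budget), we obtain O(inspect_budget).
The contrapositive of premise 11 (O(not inform_affidavit → not inspect_budget)) is O(inspect_budget → inform_affidavit), and O(inspect_budget) is already established, so O(inform_affidavit).
Premise 3 is O(not escrow_log → not inform_affidavit); contrapositively O(inform_affidavit → escrow_log). Since O(inform_affidavit) holds, K gives O(escrow_log).
The contrapositive of premise 8 (O(not redact_dataset → not escrow_log)) is O(escrow_log → redact_dataset), and O(escrow_log) is already established, so O(redact_dataset).
So O(redact_dataset) holds — redact_dataset is obligatory. None of the other listed options is made obligatory by any chain of premises.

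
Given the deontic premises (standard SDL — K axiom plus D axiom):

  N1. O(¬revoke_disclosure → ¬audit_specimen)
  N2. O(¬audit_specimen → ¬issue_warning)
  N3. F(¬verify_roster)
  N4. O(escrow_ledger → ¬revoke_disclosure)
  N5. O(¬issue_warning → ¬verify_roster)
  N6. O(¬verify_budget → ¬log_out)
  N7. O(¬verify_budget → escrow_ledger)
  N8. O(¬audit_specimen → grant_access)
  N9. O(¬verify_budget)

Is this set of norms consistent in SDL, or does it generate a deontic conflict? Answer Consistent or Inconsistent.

Inconsistent

Premise 3 is F(¬verify_roster), i.e. O(verify_roster).
Premise 5 is O(¬issue_warning → ¬verify_roster); contrapositively O(verify_roster → issue_warning). Since O(verify_roster) holds, K gives O(issue_warning).
Premise 2 is O(¬audit_specimen → ¬issue_warning); contrapositively O(issue_warning → audit_specimen). Since O(issue_warning) holds, K gives O(audit_specimen).
Premise 1 is O(¬revoke_disclosure → ¬audit_specimen); contrapositively O(audit_specimen → revoke_disclosure). Since O(audit_specimen) holds, K gives O(revoke_disclosure).
Premise 4 is O(escrow_ledger → ¬revoke_disclosure); contrapositively O(revoke_disclosure → ¬escrow_ledger). Since O(revoke_disclosure) holds, K gives O(¬escrow_ledger).
The contrapositive of premise 7 (O(¬verify_budget → escrow_ledger)) is O(¬escrow_ledger → verify_budget), and O(¬escrow_ledger) is already established, so O(verify_budget).
Yet premise 9 states O(¬verify_budget).
We now have both O(verify_budget) and O(¬verify_budget) — verify_budget is simultaneously obligatory and forbidden, violating the D-axiom.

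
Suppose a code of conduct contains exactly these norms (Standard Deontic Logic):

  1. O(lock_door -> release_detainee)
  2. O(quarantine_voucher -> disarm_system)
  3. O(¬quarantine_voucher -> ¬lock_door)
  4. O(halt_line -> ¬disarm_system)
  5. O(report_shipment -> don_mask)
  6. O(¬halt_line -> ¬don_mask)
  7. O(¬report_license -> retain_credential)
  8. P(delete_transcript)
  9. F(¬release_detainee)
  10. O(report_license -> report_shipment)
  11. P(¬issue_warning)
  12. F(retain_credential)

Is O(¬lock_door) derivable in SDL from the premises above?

Yes

Premise 12, F(retain_credential), is equivalent to O(¬retain_credential).
Premise 7 is O(¬report_license -> retain_credential); contrapositively O(¬retain_credential -> report_license). Since O(¬retain_credential) holds, K gives O(report_license).
Premise 10 is O(report_license -> report_shipment); since O(report_license), deontic closure gives O(report_shipment).
With premise 5, O(report_shipment -> don_mask), the K-axiom yields O(don_mask).
The contrapositive of premise 6 (O(¬halt_line -> ¬don_mask)) is O(don_mask -> halt_line), and O(don_mask) is already established, so O(halt_line).
With premise 4, O(halt_line -> ¬disarm_system), the K-axiom yields O(¬disarm_system).
Premise 2 is O(quarantine_voucher -> disarm_system); contrapositively O(¬disarm_system -> ¬quarantine_voucher). Since O(¬disarm_system) holds, K gives O(¬quarantine_voucher).
From O(¬quarantine_voucher) and premise 3, O(¬quarantine_voucher -> ¬lock_door), we obtain O(¬lock_door).
Premises 1, 8, 9, 11 do not contribute to this derivation.
So O(¬lock_door) follows.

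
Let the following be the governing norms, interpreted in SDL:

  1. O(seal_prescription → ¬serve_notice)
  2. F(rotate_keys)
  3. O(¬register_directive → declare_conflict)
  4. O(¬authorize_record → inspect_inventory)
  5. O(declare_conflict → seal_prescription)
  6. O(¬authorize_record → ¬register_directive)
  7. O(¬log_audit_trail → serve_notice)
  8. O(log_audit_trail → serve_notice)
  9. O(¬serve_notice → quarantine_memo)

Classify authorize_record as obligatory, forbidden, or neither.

Obligatory

By case analysis on log_audit_trail: premise 8 gives O(log_audit_trail → serve_notice) and premise 7 gives O(¬log_audit_trail → serve_notice), so O(serve_notice) either way.
Premise 1 is O(seal_prescription → ¬serve_notice); contrapositively O(serve_notice → ¬seal_prescription). Since O(serve_notice) holds, K gives O(¬seal_prescription).
The contrapositive of premise 5 (O(declare_conflict → seal_prescription)) is O(¬seal_prescription → ¬declare_conflict), and O(¬seal_prescription) is already established, so O(¬declare_conflict).
Premise 3 is O(¬register_directive → declare_conflict); contrapositively O(¬declare_conflict → register_directive). Since O(¬declare_conflict) holds, K gives O(register_directive).
Premise 6, O(¬authorize_record → ¬register_directive), contraposes to O(register_directive → authorize_record); with O(register_directive) we get O(authorize_record).
Premises 2, 4, 9 do not contribute to this derivation.
Hence authorize_record is obligatory.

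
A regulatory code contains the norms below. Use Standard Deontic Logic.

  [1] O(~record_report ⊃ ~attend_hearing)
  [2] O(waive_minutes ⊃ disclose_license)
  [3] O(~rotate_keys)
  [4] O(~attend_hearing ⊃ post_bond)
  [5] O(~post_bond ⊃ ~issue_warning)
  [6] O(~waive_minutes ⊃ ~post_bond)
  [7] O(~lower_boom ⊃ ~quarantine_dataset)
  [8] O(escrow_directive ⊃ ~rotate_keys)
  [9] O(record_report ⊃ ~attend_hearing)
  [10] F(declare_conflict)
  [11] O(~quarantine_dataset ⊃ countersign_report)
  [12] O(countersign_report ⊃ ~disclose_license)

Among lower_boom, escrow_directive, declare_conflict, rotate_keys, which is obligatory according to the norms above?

lower_boom

By case analysis on record_report: premise 9 gives O(record_report ⊃ ~attend_hearing) and premise 1 gives O(~record_report ⊃ ~attend_hearing), so O(~attend_hearing) either way.
From O(~attend_hearing) and premise 4, O(~attend_hearing ⊃ post_bond), we obtain O(post_bond).
The contrapositive of premise 6 (O(~waive_minutes ⊃ ~post_bond)) is O(post_bond ⊃ waive_minutes), and O(post_bond) is already established, so O(waive_minutes).
Applying K to premise 2 (O(waive_minutes ⊃ disclose_license)) and O(waive_minutes) yields O(disclose_license).
The contrapositive of premise 12 (O(countersign_report ⊃ ~disclose_license)) is O(disclose_license ⊃ ~countersign_report), and O(disclose_license) is already established, so O(~countersign_report).
Premise 11 is O(~quarantine_dataset ⊃ countersign_report); contrapositively O(~countersign_report ⊃ quarantine_dataset). Since O(~countersign_report) holds, K gives O(quarantine_dataset).
The contrapositive of premise 7 (O(~lower_boom ⊃ ~quarantine_dataset)) is O(quarantine_dataset ⊃ lower_boom), and O(quarantine_dataset) is already established, so O(lower_boom).
So O(lower_boom) holds — lower_boom is obligatory. None of the other listed options is made obligatory by any chain of premises.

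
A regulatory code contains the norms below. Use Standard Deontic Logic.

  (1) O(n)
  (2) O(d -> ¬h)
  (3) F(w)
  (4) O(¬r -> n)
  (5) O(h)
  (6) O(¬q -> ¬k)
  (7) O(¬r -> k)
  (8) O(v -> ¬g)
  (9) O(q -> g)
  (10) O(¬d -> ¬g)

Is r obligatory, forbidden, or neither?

Obligatory

Premise 5 states O(h) outright.
The contrapositive of premise 2 (O(d -> ¬h)) is O(h -> ¬d), and O(h) is already established, so O(¬d).
With premise 10, O(¬d -> ¬g), the K-axiom yields O(¬g).
Premise 9 is O(q -> g); contrapositively O(¬g -> ¬q). Since O(¬g) holds, K gives O(¬q).
With premise 6, O(¬q -> ¬k), the K-axiom yields O(¬k).
Premise 7 is O(¬r -> k); contrapositively O(¬k -> r). Since O(¬k) holds, K gives O(r).
Premises 1, 3, 4, 8 do not contribute to this derivation.
Hence r is obligatory.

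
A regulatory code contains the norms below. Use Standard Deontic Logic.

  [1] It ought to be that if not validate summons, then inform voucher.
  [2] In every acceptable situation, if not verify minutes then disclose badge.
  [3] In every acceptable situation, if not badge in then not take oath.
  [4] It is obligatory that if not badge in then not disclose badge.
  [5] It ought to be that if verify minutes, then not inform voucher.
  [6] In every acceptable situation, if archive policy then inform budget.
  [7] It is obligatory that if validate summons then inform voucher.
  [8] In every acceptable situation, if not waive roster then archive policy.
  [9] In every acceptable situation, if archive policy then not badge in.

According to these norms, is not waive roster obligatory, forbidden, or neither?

Forbidden

Premises 1 and 7 are O(¬validate_summons → inform_voucher) and O(validate_summons → inform_voucher); every ideal world satisfies ¬validate_summons or validate_summons, so in either case inform_voucher holds — hence O(inform_voucher).
The contrapositive of premise 5 (O(verify_minutes → ¬inform_voucher)) is O(inform_voucher → ¬verify_minutes), and O(inform_voucher) is already established, so O(¬verify_minutes).
From O(¬verify_minutes) and premise 2, O(¬verify_minutes → disclose_badge), we obtain O(disclose_badge).
The contrapositive of premise 4 (O(¬badge_in → ¬disclose_badge)) is O(disclose_badge → badge_in), and O(disclose_badge) is already established, so O(badge_in).
The contrapositive of premise 9 (O(archive_policy → ¬badge_in)) is O(badge_in → ¬archive_policy), and O(badge_in) is already established, so O(¬archive_policy).
Premise 8 is O(¬waive_roster → archive_policy); contrapositively O(¬archive_policy → waive_roster). Since O(¬archive_policy) holds, K gives O(waive_roster).
Premises 3, 6 do not contribute to this derivation.
Thus O(waive_roster), which is F(¬waive_roster): ¬waive_roster is forbidden.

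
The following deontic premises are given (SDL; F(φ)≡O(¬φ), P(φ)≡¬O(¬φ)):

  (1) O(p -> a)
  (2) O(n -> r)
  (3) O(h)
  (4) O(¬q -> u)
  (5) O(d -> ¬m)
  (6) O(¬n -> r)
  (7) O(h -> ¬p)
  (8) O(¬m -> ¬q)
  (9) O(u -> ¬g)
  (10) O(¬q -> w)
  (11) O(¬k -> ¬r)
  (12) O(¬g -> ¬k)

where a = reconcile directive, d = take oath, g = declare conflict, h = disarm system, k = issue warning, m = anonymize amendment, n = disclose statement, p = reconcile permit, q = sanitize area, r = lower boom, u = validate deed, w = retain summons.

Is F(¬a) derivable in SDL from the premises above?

Premise 1 is O(p -> a), but O(p) is not derivable from the premises, so it does not yield O(a).
No other premise forces O(a). An ideal world satisfying every premise can still have ¬a true, so F(¬a) is not derivable.

No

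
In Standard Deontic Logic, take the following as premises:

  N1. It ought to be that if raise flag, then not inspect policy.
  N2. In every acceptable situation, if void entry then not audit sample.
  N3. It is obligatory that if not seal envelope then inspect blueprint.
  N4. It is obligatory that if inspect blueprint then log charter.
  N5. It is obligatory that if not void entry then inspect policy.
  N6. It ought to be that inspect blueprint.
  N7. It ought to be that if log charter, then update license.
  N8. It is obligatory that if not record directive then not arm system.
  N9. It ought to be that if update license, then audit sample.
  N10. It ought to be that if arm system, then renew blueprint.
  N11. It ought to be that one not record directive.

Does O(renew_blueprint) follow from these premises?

No

Premise 10 is O(arm_system → renew_blueprint), but O(arm_system) is not derivable from the premises, so it does not yield O(renew_blueprint).
No other premise forces O(renew_blueprint). An ideal world satisfying every premise can still have renew_blueprint false, so O(renew_blueprint) is not derivable.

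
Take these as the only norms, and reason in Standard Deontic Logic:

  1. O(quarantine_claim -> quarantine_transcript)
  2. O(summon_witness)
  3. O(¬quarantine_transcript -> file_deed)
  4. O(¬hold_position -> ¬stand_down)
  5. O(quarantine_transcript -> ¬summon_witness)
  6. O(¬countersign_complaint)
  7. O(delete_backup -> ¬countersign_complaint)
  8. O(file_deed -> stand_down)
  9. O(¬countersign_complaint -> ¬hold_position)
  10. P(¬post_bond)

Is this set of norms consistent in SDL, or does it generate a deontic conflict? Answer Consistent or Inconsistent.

Premise 6 states O(¬countersign_complaint) outright.
With premise 9, O(¬countersign_complaint -> ¬hold_position), the K-axiom yields O(¬hold_position).
With premise 4, O(¬hold_position -> ¬stand_down), the K-axiom yields O(¬stand_down).
Premise 8 is O(file_deed -> stand_down); contrapositively O(¬stand_down -> ¬file_deed). Since O(¬stand_down) holds, K gives O(¬file_deed).
The contrapositive of premise 3 (O(¬quarantine_transcript -> file_deed)) is O(¬file_deed -> quarantine_transcript), and O(¬file_deed) is already established, so O(quarantine_transcript).
Premise 5 is O(quarantine_transcript -> ¬summon_witness); since O(quarantine_transcript), deontic closure gives O(¬summon_witness).
Yet premise 2 states O(summon_witness).
We now have both O(¬summon_witness) and O(summon_witness) — summon_witness is simultaneously obligatory and forbidden, violating the D-axiom.

Inconsistent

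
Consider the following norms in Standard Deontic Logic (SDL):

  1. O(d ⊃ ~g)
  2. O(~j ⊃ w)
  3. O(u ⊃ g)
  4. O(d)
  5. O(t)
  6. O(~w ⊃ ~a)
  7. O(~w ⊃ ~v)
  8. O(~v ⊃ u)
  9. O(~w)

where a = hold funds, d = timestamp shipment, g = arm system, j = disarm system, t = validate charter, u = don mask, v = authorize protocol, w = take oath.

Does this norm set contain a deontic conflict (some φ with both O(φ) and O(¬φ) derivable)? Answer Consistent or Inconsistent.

Premise 4 gives O(d).
Applying K to premise 1 (O(d ⊃ ~g)) and O(d) yields O(~g).
The contrapositive of premise 3 (O(u ⊃ g)) is O(~g ⊃ ~u), and O(~g) is already established, so O(~u).
The contrapositive of premise 8 (O(~v ⊃ u)) is O(~u ⊃ v), and O(~u) is already established, so O(v).
Premise 7 is O(~w ⊃ ~v); contrapositively O(v ⊃ w). Since O(v) holds, K gives O(w).
Yet premise 9 states O(~w).
We now have both O(w) and O(~w) — w is simultaneously obligatory and forbidden, violating the D-axiom.

Inconsistent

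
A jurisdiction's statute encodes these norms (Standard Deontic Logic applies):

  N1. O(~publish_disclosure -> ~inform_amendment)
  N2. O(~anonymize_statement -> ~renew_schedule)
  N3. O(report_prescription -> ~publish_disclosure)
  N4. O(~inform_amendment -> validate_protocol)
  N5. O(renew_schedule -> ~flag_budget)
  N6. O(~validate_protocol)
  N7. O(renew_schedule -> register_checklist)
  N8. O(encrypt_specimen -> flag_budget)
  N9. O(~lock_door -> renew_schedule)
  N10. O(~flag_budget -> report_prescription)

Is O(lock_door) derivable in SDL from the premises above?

Yes

Premise 6 gives O(~validate_protocol).
Premise 4 is O(~inform_amendment -> validate_protocol); contrapositively O(~validate_protocol -> inform_amendment). Since O(~validate_protocol) holds, K gives O(inform_amendment).
Premise 1, O(~publish_disclosure -> ~inform_amendment), contraposes to O(inform_amendment -> publish_disclosure); with O(inform_amendment) we get O(publish_disclosure).
Premise 3, O(report_prescription -> ~publish_disclosure), contraposes to O(publish_disclosure -> ~report_prescription); with O(publish_disclosure) we get O(~report_prescription).
Premise 10, O(~flag_budget -> report_prescription), contraposes to O(~report_prescription -> flag_budget); with O(~report_prescription) we get O(flag_budget).
Premise 5 is O(renew_schedule -> ~flag_budget); contrapositively O(flag_budget -> ~renew_schedule). Since O(flag_budget) holds, K gives O(~renew_schedule).
Premise 9 is O(~lock_door -> renew_schedule); contrapositively O(~renew_schedule -> lock_door). Since O(~renew_schedule) holds, K gives O(lock_door).
Premises 2, 7, 8 do not contribute to this derivation.
So O(lock_door) follows.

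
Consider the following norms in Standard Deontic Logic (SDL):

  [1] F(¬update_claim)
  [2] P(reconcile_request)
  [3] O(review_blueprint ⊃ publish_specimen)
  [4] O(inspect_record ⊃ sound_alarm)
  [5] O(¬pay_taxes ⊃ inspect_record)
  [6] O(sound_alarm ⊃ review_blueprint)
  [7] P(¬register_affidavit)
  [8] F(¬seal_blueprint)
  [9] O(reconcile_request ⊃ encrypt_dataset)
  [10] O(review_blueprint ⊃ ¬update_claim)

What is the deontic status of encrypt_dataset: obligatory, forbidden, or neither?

Premise 9 is O(reconcile_request ⊃ encrypt_dataset), but O(reconcile_request) is not derivable from the premises (the permission P(reconcile_request) asserts only ¬O(¬reconcile_request), not O(reconcile_request)), so it does not yield O(encrypt_dataset).
No premise or chain of K-axiom applications forces O(encrypt_dataset), and none forces O(¬encrypt_dataset). So encrypt_dataset is neither obligatory nor forbidden under these norms.

Neither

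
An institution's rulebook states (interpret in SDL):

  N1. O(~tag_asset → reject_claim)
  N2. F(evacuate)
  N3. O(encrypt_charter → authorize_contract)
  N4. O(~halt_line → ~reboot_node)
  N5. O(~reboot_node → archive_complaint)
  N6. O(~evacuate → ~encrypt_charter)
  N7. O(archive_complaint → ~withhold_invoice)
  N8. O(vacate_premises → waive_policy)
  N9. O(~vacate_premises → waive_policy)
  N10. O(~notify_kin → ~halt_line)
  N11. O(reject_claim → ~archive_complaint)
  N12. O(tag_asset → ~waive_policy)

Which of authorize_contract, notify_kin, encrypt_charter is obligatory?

By case analysis on ~vacate_premises: premise 9 gives O(~vacate_premises → waive_policy) and premise 8 gives O(vacate_premises → waive_policy), so O(waive_policy) either way.
Premise 12 is O(tag_asset → ~waive_policy); contrapositively O(waive_policy → ~tag_asset). Since O(waive_policy) holds, K gives O(~tag_asset).
From O(~tag_asset) and premise 1, O(~tag_asset → reject_claim), we obtain O(reject_claim).
With premise 11, O(reject_claim → ~archive_complaint), the K-axiom yields O(~archive_complaint).
Premise 5 is O(~reboot_node → archive_complaint); contrapositively O(~archive_complaint → reboot_node). Since O(~archive_complaint) holds, K gives O(reboot_node).
Premise 4 is O(~halt_line → ~reboot_node); contrapositively O(reboot_node → halt_line). Since O(reboot_node) holds, K gives O(halt_line).
Premise 10, O(~notify_kin → ~halt_line), contraposes to O(halt_line → notify_kin); with O(halt_line) we get O(notify_kin).
So O(notify_kin) holds — notify_kin is obligatory. None of the other listed options is made obligatory by any chain of premises.

notify_kin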